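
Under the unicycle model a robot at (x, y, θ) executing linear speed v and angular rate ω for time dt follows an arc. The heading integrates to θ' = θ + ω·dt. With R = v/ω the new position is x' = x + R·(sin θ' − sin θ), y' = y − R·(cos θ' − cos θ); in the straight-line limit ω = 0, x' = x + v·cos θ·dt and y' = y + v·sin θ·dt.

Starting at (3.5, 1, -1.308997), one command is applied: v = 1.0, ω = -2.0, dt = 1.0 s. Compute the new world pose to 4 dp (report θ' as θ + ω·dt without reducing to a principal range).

θ' = -1.3090 + -2.0·1.0 = -3.3090
R = v/ω = 1.0/-2.0 = -0.5000
x' = 3.5 + -0.5000·(sin -3.3090 − sin -1.3090) = 2.9337
y' = 1 − -0.5000·(cos -3.3090 − cos -1.3090) = 0.3776

(2.9337, 0.3776, -3.3090)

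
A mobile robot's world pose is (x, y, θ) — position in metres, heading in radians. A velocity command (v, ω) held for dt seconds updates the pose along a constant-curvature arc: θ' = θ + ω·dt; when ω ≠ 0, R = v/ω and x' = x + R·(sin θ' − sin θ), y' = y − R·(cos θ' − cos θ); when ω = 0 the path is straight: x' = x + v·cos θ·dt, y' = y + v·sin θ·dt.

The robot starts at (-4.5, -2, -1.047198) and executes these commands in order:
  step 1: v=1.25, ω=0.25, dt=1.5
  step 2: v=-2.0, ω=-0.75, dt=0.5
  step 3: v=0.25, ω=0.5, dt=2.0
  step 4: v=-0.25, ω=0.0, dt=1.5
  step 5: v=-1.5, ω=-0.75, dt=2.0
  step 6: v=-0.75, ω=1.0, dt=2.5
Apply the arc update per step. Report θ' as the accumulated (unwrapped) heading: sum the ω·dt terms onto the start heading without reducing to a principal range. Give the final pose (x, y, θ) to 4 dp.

(-7.1636, -0.5234, 0.9528)

step 1: θ'=-0.6722 (R=5.0000) → pose (-3.2834, -3.4123, -0.6722)
step 2: θ'=-1.0472 (R=2.6667) → pose (-3.9323, -2.6591, -1.0472)
step 3: θ'=-0.0472 (R=0.5000) → pose (-3.5228, -2.9085, -0.0472)
step 4: θ'=-0.0472 (straight) → pose (-3.8974, -2.8908, -0.0472)
step 5: θ'=-1.5472 (R=2.0000) → pose (-5.8025, -0.9402, -1.5472)
step 6: θ'=0.9528 (R=-0.7500) → pose (-7.1636, -0.5234, 0.9528)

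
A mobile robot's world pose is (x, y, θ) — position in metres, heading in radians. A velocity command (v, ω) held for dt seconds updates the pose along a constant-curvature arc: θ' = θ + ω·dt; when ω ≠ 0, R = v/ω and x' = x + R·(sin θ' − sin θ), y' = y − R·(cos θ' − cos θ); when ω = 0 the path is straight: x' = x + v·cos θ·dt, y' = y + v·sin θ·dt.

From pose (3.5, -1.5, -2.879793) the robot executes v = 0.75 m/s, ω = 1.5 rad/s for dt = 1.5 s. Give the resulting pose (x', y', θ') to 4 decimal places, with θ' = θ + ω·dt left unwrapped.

θ' = -2.8798 + 1.5·1.5 = -0.6298
R = v/ω = 0.75/1.5 = 0.5000
x' = 3.5 + 0.5000·(sin -0.6298 − sin -2.8798) = 3.3349
y' = -1.5 − 0.5000·(cos -0.6298 − cos -2.8798) = -2.3870

(3.3349, -2.3870, -0.6298)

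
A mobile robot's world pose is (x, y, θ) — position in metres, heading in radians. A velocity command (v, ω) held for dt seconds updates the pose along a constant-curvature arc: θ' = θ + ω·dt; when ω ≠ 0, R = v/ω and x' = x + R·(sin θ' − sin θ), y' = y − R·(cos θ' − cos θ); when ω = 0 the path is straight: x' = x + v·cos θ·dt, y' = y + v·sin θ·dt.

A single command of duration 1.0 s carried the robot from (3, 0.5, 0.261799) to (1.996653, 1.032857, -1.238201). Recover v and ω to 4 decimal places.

v = -1.2500, ω = -1.5000

Δθ = -1.238201 − 0.261799 = -1.500000
ω = Δθ/dt = -1.500000/1.0 = -1.5000
R = Δx/(sin θ' − sin θ) = 0.8333
v = R·ω = 0.8333·-1.5000 = -1.2500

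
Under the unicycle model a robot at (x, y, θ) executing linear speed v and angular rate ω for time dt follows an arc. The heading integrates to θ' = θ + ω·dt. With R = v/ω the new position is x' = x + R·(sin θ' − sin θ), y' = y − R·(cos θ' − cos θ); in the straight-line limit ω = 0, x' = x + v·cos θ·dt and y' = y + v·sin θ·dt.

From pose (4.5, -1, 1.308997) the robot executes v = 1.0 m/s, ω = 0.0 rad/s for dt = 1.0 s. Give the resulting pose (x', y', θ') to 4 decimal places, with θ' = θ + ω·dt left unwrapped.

θ' = 1.3090 + 0.0·1.0 = 1.3090
ω = 0 → straight: x' = 4.5 + 1.0·cos(1.3090)·1.0 = 4.7588
y' = -1 + 1.0·sin(1.3090)·1.0 = -0.0341

(4.7588, -0.0341, 1.3090)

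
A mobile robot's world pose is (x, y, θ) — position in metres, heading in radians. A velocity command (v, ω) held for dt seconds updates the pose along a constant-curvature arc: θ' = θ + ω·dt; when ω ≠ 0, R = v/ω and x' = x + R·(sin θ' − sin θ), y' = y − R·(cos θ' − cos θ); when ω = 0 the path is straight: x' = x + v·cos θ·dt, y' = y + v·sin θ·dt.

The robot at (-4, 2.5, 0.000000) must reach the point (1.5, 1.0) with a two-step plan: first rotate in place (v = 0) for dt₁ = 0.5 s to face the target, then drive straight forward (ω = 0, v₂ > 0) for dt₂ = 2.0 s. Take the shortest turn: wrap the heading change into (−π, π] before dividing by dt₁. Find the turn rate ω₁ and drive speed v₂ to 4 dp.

heading to target = atan2(1−2.5, 1.5−-4) = -0.2663
Δθ = wrap(-0.2663 − 0.0000) = -0.2663; ω₁ = Δθ/dt₁ = -0.5325
distance = √((1.5−-4)² + (1−2.5)²) = 5.7009; v₂ = distance/dt₂ = 2.8504

ω₁ = -0.5325, v₂ = 2.8504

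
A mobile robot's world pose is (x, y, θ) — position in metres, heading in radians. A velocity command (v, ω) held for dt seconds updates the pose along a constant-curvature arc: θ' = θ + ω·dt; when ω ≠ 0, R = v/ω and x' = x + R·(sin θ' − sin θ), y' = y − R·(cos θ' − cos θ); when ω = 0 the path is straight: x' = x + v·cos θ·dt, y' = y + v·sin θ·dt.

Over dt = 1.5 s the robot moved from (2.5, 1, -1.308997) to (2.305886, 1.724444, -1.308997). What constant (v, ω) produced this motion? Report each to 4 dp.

Δθ = -1.308997 − -1.308997 = 0.000000
ω = Δθ/dt = 0.000000/1.5 = 0.0000
ω = 0 → v = (Δx·cos θ + Δy·sin θ)/dt = -0.5000

v = -0.5000, ω = 0.0000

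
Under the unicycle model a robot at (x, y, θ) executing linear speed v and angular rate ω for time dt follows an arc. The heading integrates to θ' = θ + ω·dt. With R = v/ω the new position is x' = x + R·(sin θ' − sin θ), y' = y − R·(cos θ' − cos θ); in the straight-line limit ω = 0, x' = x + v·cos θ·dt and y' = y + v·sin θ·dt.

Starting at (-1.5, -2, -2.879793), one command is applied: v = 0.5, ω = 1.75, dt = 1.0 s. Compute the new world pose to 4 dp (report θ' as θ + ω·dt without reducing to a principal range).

θ' = -2.8798 + 1.75·1.0 = -1.1298
R = v/ω = 0.5/1.75 = 0.2857
x' = -1.5 + 0.2857·(sin -1.1298 − sin -2.8798) = -1.6844
y' = -2 − 0.2857·(cos -1.1298 − cos -2.8798) = -2.3979

(-1.6844, -2.3979, -1.1298)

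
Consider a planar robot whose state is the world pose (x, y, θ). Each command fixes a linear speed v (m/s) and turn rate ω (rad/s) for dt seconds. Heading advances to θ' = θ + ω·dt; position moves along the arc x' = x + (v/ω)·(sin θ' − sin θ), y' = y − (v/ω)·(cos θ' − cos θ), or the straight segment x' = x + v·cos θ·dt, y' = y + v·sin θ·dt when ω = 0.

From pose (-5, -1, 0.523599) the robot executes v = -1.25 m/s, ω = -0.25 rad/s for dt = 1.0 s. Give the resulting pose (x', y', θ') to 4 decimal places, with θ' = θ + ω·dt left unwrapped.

θ' = 0.5236 + -0.25·1.0 = 0.2736
R = v/ω = -1.25/-0.25 = 5.0000
x' = -5 + 5.0000·(sin 0.2736 − sin 0.5236) = -6.1490
y' = -1 − 5.0000·(cos 0.2736 − cos 0.5236) = -1.4839

(-6.1490, -1.4839, 0.2736)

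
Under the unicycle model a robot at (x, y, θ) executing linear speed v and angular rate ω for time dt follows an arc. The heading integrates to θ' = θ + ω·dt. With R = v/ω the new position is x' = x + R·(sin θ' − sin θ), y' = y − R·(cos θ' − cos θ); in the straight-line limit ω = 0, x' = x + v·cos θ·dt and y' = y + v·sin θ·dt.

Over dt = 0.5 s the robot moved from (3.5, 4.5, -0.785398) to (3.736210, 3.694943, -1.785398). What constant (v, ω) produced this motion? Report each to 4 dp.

Δθ = -1.785398 − -0.785398 = -1.000000
ω = Δθ/dt = -1.000000/0.5 = -2.0000
R = −Δy/(cos θ' − cos θ) = -0.8750
v = R·ω = -0.8750·-2.0000 = 1.7500

v = 1.7500, ω = -2.0000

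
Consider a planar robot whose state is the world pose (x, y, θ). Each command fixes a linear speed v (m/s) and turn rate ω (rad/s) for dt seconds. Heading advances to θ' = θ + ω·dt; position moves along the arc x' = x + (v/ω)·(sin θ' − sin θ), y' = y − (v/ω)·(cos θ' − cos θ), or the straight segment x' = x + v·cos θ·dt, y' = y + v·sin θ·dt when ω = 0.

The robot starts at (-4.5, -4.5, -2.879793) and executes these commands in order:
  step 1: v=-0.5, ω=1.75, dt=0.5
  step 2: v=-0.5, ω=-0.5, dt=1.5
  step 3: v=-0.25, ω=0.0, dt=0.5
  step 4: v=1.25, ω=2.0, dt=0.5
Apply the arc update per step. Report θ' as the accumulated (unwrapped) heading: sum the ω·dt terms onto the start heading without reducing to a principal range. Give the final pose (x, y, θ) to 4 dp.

(-4.0476, -4.2559, -1.7548)

step 1: θ'=-2.0048 (R=-0.2857) → pose (-4.3147, -4.3442, -2.0048)
step 2: θ'=-2.7548 (R=1.0000) → pose (-3.7847, -3.8385, -2.7548)
step 3: θ'=-2.7548 (straight) → pose (-3.6689, -3.7914, -2.7548)
step 4: θ'=-1.7548 (R=0.6250) → pose (-4.0476, -4.2559, -1.7548)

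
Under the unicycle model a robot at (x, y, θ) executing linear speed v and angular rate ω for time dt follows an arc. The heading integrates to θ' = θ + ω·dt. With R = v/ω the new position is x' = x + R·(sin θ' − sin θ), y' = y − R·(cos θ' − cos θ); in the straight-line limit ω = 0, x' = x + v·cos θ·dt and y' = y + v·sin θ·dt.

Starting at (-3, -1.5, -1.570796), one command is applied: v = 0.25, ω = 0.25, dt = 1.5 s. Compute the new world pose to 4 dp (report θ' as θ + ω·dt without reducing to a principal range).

(-2.9305, -1.8663, -1.1958)

θ' = -1.5708 + 0.25·1.5 = -1.1958
R = v/ω = 0.25/0.25 = 1.0000
x' = -3 + 1.0000·(sin -1.1958 − sin -1.5708) = -2.9305
y' = -1.5 − 1.0000·(cos -1.1958 − cos -1.5708) = -1.8663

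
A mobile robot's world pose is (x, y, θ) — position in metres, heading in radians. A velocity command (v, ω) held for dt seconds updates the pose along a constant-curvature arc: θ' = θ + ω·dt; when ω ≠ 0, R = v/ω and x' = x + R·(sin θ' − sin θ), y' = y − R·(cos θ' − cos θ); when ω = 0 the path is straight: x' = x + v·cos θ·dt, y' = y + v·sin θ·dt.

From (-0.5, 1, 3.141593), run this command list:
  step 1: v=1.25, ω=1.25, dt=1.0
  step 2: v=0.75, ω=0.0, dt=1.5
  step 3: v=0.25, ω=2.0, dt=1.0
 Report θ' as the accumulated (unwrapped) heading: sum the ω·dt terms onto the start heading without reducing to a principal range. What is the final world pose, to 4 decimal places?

(-1.6716, -0.9160, 6.3916)

step 1: θ'=4.3916 (R=1.0000) → pose (-1.4490, 0.3153, 4.3916)
step 2: θ'=4.3916 (straight) → pose (-1.8037, -0.7523, 4.3916)
step 3: θ'=6.3916 (R=0.1250) → pose (-1.6716, -0.9160, 6.3916)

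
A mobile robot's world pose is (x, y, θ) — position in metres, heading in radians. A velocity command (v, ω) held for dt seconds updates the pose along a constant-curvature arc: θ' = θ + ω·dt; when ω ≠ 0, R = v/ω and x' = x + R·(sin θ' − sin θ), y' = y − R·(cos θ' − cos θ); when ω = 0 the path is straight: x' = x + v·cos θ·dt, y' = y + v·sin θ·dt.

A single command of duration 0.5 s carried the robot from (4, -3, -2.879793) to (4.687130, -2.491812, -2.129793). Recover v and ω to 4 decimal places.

v = -1.7500, ω = 1.5000

Δθ = -2.129793 − -2.879793 = 0.750000
ω = Δθ/dt = 0.750000/0.5 = 1.5000
R = Δx/(sin θ' − sin θ) = -1.1667
v = R·ω = -1.1667·1.5000 = -1.7500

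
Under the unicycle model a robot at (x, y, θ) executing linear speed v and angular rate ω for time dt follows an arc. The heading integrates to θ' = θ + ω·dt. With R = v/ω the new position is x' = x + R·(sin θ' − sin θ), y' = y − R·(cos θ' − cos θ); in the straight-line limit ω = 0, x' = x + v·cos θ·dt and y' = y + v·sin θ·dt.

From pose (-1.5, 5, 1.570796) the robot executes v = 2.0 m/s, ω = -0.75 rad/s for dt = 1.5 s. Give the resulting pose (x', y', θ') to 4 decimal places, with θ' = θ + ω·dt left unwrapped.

θ' = 1.5708 + -0.75·1.5 = 0.4458
R = v/ω = 2.0/-0.75 = -2.6667
x' = -1.5 + -2.6667·(sin 0.4458 − sin 1.5708) = 0.0169
y' = 5 − -2.6667·(cos 0.4458 − cos 1.5708) = 7.4060

(0.0169, 7.4060, 0.4458)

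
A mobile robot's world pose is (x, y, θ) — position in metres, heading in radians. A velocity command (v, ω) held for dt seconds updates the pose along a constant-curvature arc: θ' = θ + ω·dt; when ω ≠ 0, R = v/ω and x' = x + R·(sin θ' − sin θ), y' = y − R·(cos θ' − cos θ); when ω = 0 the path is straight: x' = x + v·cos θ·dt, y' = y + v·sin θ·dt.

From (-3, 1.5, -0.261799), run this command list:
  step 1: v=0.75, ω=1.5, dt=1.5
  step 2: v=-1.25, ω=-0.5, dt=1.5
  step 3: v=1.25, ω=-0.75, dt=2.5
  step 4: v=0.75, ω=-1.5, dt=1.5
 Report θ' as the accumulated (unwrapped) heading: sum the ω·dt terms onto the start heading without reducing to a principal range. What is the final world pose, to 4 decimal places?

step 1: θ'=1.9882 (R=0.5000) → pose (-2.4135, 2.1857, 1.9882)
step 2: θ'=1.2382 (R=2.5000) → pose (-2.3359, 0.3559, 1.2382)
step 3: θ'=-0.6368 (R=-1.6667) → pose (0.2305, 1.1518, -0.6368)
step 4: θ'=-2.8868 (R=-0.5000) → pose (0.0592, 0.2659, -2.8868)

(0.0592, 0.2659, -2.8868)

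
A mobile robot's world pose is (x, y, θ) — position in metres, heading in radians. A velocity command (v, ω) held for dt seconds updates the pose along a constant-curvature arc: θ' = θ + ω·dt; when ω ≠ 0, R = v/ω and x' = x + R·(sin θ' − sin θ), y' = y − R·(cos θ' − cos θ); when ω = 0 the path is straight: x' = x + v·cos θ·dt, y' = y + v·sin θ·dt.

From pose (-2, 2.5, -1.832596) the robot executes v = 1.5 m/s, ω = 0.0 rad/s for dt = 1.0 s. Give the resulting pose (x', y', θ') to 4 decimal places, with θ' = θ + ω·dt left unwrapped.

θ' = -1.8326 + 0.0·1.0 = -1.8326
ω = 0 → straight: x' = -2 + 1.5·cos(-1.8326)·1.0 = -2.3882
y' = 2.5 + 1.5·sin(-1.8326)·1.0 = 1.0511

(-2.3882, 1.0511, -1.8326)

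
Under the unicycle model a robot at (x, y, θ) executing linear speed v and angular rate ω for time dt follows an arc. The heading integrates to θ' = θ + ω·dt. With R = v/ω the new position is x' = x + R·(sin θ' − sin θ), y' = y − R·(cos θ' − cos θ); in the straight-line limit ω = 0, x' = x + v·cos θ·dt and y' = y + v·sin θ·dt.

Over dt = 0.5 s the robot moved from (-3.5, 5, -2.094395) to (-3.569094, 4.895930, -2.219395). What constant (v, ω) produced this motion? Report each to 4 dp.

v = 0.2500, ω = -0.2500

Δθ = -2.219395 − -2.094395 = -0.125000
ω = Δθ/dt = -0.125000/0.5 = -0.2500
R = −Δy/(cos θ' − cos θ) = -1.0000
v = R·ω = -1.0000·-0.2500 = 0.2500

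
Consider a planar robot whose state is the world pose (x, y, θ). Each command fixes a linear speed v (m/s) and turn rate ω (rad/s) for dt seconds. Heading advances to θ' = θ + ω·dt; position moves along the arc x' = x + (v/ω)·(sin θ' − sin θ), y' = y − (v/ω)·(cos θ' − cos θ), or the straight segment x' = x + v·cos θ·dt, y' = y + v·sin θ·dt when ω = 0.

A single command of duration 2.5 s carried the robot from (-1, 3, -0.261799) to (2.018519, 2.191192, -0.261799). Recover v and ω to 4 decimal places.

v = 1.2500, ω = 0.0000

Δθ = -0.261799 − -0.261799 = 0.000000
ω = Δθ/dt = 0.000000/2.5 = 0.0000
ω = 0 → v = (Δx·cos θ + Δy·sin θ)/dt = 1.2500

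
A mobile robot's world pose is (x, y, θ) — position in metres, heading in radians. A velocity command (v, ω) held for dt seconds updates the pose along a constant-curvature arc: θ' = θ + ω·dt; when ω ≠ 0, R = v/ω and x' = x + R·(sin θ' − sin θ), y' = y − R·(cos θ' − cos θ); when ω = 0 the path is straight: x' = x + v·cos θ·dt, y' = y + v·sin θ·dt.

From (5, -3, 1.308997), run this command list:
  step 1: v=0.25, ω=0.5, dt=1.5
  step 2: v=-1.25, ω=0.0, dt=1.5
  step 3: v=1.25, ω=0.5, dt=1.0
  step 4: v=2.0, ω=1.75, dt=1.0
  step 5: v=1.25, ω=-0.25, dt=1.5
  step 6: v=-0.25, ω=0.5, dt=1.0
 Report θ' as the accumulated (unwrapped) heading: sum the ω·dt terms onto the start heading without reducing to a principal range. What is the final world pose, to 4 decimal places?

(2.4120, -5.2171, 4.4340)

step 1: θ'=2.0590 (R=0.5000) → pose (4.9586, -2.6361, 2.0590)
step 2: θ'=2.0590 (straight) → pose (5.8381, -4.2920, 2.0590)
step 3: θ'=2.5590 (R=2.5000) → pose (5.0056, -3.3770, 2.5590)
step 4: θ'=4.3090 (R=1.1429) → pose (3.3257, -3.8827, 4.3090)
step 5: θ'=3.9340 (R=-5.0000) → pose (2.2872, -5.4307, 3.9340)
step 6: θ'=4.4340 (R=-0.5000) → pose (2.4120, -5.2171, 4.4340)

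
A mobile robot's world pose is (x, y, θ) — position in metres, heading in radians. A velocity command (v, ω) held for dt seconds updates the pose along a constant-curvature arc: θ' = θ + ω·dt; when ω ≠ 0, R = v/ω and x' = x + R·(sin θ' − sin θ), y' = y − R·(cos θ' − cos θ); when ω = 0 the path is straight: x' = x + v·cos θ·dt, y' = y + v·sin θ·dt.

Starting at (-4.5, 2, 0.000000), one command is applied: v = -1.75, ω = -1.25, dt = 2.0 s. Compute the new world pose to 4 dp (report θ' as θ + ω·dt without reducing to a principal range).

(-5.3379, 4.5216, -2.5000)

θ' = 0.0000 + -1.25·2.0 = -2.5000
R = v/ω = -1.75/-1.25 = 1.4000
x' = -4.5 + 1.4000·(sin -2.5000 − sin 0.0000) = -5.3379
y' = 2 − 1.4000·(cos -2.5000 − cos 0.0000) = 4.5216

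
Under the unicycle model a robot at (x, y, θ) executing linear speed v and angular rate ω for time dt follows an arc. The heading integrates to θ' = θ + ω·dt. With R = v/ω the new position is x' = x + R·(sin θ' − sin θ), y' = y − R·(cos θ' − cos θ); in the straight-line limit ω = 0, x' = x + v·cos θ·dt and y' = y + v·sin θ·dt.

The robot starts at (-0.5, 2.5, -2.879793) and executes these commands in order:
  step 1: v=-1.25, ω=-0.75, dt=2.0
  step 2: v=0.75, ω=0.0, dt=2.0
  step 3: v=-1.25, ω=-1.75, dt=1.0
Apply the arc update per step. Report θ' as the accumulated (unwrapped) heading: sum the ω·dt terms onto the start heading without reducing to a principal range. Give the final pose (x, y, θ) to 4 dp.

step 1: θ'=-4.3798 (R=1.6667) → pose (1.5067, 1.4343, -4.3798)
step 2: θ'=-4.3798 (straight) → pose (1.0169, 2.8521, -4.3798)
step 3: θ'=-6.1298 (R=0.7143) → pose (0.4509, 1.9130, -6.1298)

(0.4509, 1.9130, -6.1298)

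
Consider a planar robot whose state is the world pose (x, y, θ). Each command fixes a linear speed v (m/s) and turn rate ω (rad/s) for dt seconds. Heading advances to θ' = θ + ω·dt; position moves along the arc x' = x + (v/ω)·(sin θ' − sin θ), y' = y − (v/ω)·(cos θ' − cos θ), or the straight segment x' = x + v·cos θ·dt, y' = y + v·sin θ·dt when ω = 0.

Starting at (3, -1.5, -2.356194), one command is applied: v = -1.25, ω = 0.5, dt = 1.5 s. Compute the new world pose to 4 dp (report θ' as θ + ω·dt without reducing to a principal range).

θ' = -2.3562 + 0.5·1.5 = -1.6062
R = v/ω = -1.25/0.5 = -2.5000
x' = 3 + -2.5000·(sin -1.6062 − sin -2.3562) = 3.7307
y' = -1.5 − -2.5000·(cos -1.6062 − cos -2.3562) = 0.1793

(3.7307, 0.1793, -1.6062)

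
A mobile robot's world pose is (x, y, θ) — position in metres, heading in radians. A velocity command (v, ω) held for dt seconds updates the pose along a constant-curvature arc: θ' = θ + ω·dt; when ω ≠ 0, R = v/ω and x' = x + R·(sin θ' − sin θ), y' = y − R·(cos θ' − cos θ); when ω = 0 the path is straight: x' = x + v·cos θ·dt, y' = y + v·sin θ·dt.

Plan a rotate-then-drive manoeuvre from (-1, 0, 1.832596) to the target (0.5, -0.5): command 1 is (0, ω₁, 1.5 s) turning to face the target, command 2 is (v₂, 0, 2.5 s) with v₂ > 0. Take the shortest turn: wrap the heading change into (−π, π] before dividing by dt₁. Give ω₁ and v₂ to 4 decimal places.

ω₁ = -1.4362, v₂ = 0.6325

heading to target = atan2(-0.5−0, 0.5−-1) = -0.3218
Δθ = wrap(-0.3218 − 1.8326) = -2.1543; ω₁ = Δθ/dt₁ = -1.4362
distance = √((0.5−-1)² + (-0.5−0)²) = 1.5811; v₂ = distance/dt₂ = 0.6325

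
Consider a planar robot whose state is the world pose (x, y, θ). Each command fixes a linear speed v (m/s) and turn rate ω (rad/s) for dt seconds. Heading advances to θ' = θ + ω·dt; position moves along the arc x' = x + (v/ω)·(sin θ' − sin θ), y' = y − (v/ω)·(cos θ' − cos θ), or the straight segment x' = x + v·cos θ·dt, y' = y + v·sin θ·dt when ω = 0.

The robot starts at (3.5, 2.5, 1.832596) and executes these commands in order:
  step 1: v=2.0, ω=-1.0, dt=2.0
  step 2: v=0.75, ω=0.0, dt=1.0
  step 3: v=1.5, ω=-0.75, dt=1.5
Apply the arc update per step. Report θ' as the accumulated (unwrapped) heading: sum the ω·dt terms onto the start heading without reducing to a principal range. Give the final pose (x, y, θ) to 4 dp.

(8.0944, 3.4423, -1.2924)

step 1: θ'=-0.1674 (R=-2.0000) → pose (5.7651, 4.9897, -0.1674)
step 2: θ'=-0.1674 (straight) → pose (6.5046, 4.8647, -0.1674)
step 3: θ'=-1.2924 (R=-2.0000) → pose (8.0944, 3.4423, -1.2924)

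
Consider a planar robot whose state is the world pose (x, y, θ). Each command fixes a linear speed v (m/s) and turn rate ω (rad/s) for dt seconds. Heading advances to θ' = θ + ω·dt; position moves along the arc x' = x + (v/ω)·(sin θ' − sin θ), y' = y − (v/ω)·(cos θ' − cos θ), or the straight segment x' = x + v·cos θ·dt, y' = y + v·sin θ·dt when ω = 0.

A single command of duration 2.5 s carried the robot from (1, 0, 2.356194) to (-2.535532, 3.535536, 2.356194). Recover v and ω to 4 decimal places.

Δθ = 2.356194 − 2.356194 = 0.000000
ω = Δθ/dt = 0.000000/2.5 = 0.0000
ω = 0 → v = (Δx·cos θ + Δy·sin θ)/dt = 2.0000

v = 2.0000, ω = 0.0000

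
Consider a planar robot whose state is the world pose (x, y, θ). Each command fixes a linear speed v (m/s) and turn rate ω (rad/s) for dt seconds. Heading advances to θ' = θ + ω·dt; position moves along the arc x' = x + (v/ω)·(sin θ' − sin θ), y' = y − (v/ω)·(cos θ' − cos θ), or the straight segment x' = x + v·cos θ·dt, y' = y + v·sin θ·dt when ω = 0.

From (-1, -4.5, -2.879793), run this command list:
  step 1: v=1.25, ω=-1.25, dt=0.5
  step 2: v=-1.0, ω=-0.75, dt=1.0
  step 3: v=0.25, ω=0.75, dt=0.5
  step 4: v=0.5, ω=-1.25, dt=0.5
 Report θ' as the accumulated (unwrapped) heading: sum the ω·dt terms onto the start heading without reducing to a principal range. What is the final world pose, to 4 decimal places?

(-1.0886, -4.8134, -4.5048)

step 1: θ'=-3.5048 (R=-1.0000) → pose (-1.6141, -4.4688, -3.5048)
step 2: θ'=-4.2548 (R=1.3333) → pose (-0.8916, -5.1261, -4.2548)
step 3: θ'=-3.8798 (R=0.3333) → pose (-0.9663, -5.0268, -3.8798)
step 4: θ'=-4.5048 (R=-0.4000) → pose (-1.0886, -4.8134, -4.5048)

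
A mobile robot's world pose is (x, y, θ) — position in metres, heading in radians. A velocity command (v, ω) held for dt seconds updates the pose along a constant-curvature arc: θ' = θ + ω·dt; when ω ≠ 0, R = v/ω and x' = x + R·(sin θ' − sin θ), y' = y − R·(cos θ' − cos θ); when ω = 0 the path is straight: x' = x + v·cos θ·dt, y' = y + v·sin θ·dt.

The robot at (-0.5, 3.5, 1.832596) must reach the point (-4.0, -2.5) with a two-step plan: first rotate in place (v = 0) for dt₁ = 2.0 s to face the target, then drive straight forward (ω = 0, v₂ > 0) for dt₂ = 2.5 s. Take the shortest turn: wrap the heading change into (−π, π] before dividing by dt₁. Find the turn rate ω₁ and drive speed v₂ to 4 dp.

ω₁ = 1.1759, v₂ = 2.7785

heading to target = atan2(-2.5−3.5, -4−-0.5) = -2.0989
Δθ = wrap(-2.0989 − 1.8326) = 2.3517; ω₁ = Δθ/dt₁ = 1.1759
distance = √((-4−-0.5)² + (-2.5−3.5)²) = 6.9462; v₂ = distance/dt₂ = 2.7785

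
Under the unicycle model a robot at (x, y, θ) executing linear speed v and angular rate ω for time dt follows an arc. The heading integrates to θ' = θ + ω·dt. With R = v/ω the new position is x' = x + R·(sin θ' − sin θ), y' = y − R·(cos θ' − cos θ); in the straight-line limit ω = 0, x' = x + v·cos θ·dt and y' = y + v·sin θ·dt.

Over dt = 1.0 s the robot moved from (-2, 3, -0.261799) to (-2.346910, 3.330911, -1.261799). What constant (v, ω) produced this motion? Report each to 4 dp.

Δθ = -1.261799 − -0.261799 = -1.000000
ω = Δθ/dt = -1.000000/1.0 = -1.0000
R = Δx/(sin θ' − sin θ) = 0.5000
v = R·ω = 0.5000·-1.0000 = -0.5000

v = -0.5000, ω = -1.0000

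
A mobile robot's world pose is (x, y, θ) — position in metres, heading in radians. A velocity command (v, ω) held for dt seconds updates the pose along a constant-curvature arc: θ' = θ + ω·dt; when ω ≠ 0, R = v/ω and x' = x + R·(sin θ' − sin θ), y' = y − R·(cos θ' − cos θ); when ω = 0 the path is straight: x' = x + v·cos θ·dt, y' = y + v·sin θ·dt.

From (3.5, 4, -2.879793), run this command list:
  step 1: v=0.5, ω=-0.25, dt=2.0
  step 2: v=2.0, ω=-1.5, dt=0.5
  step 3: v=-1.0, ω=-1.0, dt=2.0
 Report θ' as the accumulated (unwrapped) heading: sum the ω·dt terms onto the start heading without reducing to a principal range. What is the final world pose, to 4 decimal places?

step 1: θ'=-3.3798 (R=-2.0000) → pose (2.5105, 3.9883, -3.3798)
step 2: θ'=-4.1298 (R=-1.3333) → pose (1.7117, 4.5504, -4.1298)
step 3: θ'=-6.1298 (R=1.0000) → pose (1.0294, 3.0120, -6.1298)

(1.0294, 3.0120, -6.1298)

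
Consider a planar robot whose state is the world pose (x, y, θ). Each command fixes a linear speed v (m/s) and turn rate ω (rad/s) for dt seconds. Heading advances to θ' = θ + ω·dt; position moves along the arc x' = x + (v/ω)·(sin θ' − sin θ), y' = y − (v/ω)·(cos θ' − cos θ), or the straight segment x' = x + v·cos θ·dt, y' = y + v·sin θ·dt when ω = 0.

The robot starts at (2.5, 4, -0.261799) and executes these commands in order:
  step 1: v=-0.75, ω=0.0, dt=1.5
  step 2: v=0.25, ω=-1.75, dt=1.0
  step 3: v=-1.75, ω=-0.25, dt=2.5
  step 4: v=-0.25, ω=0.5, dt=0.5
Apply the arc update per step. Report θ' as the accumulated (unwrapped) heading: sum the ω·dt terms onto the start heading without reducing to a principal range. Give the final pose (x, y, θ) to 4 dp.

(4.5512, 7.3046, -2.3868)

step 1: θ'=-0.2618 (straight) → pose (1.4133, 4.2912, -0.2618)
step 2: θ'=-2.0118 (R=-0.1429) → pose (1.5055, 4.0922, -2.0118)
step 3: θ'=-2.6368 (R=7.0000) → pose (4.4504, 7.2312, -2.6368)
step 4: θ'=-2.3868 (R=-0.5000) → pose (4.5512, 7.3046, -2.3868)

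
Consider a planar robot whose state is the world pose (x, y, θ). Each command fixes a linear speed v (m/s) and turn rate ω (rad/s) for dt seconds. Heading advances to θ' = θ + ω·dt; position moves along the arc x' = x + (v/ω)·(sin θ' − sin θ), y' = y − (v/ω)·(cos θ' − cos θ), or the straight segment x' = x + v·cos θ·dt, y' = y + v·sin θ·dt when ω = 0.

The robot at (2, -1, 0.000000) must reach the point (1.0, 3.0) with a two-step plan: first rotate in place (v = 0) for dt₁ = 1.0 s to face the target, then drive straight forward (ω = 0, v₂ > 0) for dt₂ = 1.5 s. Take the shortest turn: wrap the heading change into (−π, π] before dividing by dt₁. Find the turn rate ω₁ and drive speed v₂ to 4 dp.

heading to target = atan2(3−-1, 1−2) = 1.8158
Δθ = wrap(1.8158 − 0.0000) = 1.8158; ω₁ = Δθ/dt₁ = 1.8158
distance = √((1−2)² + (3−-1)²) = 4.1231; v₂ = distance/dt₂ = 2.7487

ω₁ = 1.8158, v₂ = 2.7487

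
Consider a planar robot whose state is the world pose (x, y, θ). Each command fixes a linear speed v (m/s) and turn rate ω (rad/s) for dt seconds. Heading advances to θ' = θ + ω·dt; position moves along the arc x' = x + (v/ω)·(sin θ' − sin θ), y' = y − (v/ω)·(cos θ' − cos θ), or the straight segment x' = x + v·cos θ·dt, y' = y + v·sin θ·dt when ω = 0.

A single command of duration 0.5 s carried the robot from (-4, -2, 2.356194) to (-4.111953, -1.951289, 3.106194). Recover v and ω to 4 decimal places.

Δθ = 3.106194 − 2.356194 = 0.750000
ω = Δθ/dt = 0.750000/0.5 = 1.5000
R = Δx/(sin θ' − sin θ) = 0.1667
v = R·ω = 0.1667·1.5000 = 0.2500

v = 0.2500, ω = 1.5000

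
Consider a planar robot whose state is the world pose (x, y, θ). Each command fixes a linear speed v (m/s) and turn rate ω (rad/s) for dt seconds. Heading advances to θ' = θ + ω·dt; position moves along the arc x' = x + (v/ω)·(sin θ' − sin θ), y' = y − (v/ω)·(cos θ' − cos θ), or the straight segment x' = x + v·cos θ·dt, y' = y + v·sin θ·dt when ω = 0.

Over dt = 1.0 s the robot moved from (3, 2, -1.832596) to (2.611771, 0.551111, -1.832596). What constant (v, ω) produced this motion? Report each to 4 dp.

Δθ = -1.832596 − -1.832596 = 0.000000
ω = Δθ/dt = 0.000000/1.0 = 0.0000
ω = 0 → v = (Δx·cos θ + Δy·sin θ)/dt = 1.5000

v = 1.5000, ω = 0.0000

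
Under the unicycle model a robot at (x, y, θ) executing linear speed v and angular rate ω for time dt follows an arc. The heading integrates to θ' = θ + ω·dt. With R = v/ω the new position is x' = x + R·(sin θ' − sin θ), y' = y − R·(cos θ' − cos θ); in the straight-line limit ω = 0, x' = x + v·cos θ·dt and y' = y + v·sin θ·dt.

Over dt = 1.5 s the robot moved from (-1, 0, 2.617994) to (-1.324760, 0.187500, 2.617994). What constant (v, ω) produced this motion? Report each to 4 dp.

v = 0.2500, ω = 0.0000

Δθ = 2.617994 − 2.617994 = 0.000000
ω = Δθ/dt = 0.000000/1.5 = 0.0000
ω = 0 → v = (Δx·cos θ + Δy·sin θ)/dt = 0.2500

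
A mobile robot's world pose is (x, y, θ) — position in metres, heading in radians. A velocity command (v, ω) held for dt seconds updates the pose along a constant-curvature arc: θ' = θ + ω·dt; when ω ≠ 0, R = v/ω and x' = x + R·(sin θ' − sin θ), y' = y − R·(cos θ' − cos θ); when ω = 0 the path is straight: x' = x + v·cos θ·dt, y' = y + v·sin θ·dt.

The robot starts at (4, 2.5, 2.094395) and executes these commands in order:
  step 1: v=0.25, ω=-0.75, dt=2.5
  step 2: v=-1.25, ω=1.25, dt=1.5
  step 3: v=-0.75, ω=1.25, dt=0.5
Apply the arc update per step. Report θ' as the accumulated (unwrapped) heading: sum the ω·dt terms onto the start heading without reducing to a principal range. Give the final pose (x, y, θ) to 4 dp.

(3.8415, 1.2687, 2.7194)

step 1: θ'=0.2194 (R=-0.3333) → pose (4.2161, 2.9920, 0.2194)
step 2: θ'=2.0944 (R=-1.0000) → pose (3.5677, 1.5160, 2.0944)
step 3: θ'=2.7194 (R=-0.6000) → pose (3.8415, 1.2687, 2.7194)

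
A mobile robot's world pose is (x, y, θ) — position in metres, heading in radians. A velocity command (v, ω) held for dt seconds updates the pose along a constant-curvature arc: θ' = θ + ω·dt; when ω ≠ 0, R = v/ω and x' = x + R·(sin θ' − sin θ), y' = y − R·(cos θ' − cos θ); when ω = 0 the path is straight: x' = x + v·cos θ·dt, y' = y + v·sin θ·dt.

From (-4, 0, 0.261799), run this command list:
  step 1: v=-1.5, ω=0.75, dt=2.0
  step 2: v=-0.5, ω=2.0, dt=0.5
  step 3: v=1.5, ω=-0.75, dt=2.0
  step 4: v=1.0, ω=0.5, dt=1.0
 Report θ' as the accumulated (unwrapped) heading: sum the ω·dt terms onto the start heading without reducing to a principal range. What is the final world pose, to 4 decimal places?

step 1: θ'=1.7618 (R=-2.0000) → pose (-5.4460, -2.3115, 1.7618)
step 2: θ'=2.7618 (R=-0.2500) → pose (-5.2932, -2.4963, 2.7618)
step 3: θ'=1.2618 (R=-2.0000) → pose (-6.4570, -0.0306, 1.2618)
step 4: θ'=1.7618 (R=2.0000) → pose (-6.3987, 0.9573, 1.7618)

(-6.3987, 0.9573, 1.7618)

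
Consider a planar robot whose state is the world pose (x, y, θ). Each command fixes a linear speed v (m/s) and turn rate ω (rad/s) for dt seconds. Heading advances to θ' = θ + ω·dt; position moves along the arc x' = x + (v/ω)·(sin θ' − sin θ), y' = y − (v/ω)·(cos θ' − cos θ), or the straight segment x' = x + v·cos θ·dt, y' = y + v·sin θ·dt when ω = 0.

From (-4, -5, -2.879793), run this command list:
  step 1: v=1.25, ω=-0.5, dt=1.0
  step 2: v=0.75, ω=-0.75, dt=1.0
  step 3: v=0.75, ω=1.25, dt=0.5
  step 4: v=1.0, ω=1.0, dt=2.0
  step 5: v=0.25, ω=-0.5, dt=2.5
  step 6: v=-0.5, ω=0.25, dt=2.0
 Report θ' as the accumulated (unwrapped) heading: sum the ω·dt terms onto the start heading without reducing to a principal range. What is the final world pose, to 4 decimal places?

(-6.9916, -5.2706, -2.2548)

step 1: θ'=-3.3798 (R=-2.5000) → pose (-5.2369, -5.0146, -3.3798)
step 2: θ'=-4.1298 (R=-1.0000) → pose (-5.8360, -4.5930, -4.1298)
step 3: θ'=-3.5048 (R=0.6000) → pose (-6.1239, -4.3623, -3.5048)
step 4: θ'=-1.5048 (R=1.0000) → pose (-7.4770, -5.3630, -1.5048)
step 5: θ'=-2.7548 (R=-0.5000) → pose (-7.7873, -5.8590, -2.7548)
step 6: θ'=-2.2548 (R=-2.0000) → pose (-6.9916, -5.2706, -2.2548)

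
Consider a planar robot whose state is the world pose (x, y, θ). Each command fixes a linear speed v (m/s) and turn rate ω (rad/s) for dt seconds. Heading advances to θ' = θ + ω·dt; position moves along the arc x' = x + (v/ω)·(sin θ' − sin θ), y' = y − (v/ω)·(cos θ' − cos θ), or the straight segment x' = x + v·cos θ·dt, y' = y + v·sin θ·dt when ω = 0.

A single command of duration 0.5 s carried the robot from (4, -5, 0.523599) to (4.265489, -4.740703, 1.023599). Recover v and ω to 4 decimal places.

Δθ = 1.023599 − 0.523599 = 0.500000
ω = Δθ/dt = 0.500000/0.5 = 1.0000
R = Δx/(sin θ' − sin θ) = 0.7500
v = R·ω = 0.7500·1.0000 = 0.7500

v = 0.7500, ω = 1.0000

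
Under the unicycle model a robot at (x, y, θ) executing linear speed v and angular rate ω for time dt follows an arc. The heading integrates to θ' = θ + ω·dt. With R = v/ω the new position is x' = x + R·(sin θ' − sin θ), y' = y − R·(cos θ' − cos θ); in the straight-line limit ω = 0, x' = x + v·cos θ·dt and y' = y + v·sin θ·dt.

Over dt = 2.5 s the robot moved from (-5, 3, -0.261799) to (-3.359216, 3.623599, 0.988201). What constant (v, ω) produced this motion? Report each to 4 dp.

v = 0.7500, ω = 0.5000

Δθ = 0.988201 − -0.261799 = 1.250000
ω = Δθ/dt = 1.250000/2.5 = 0.5000
R = Δx/(sin θ' − sin θ) = 1.5000
v = R·ω = 1.5000·0.5000 = 0.7500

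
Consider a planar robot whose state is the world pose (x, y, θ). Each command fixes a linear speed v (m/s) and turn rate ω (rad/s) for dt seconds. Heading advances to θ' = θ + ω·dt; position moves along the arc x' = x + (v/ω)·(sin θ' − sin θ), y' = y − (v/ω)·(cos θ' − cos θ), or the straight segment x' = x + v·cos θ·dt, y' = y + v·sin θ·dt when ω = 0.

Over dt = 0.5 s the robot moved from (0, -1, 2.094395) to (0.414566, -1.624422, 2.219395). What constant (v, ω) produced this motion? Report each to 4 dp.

Δθ = 2.219395 − 2.094395 = 0.125000
ω = Δθ/dt = 0.125000/0.5 = 0.2500
R = −Δy/(cos θ' − cos θ) = -6.0000
v = R·ω = -6.0000·0.2500 = -1.5000

v = -1.5000, ω = 0.2500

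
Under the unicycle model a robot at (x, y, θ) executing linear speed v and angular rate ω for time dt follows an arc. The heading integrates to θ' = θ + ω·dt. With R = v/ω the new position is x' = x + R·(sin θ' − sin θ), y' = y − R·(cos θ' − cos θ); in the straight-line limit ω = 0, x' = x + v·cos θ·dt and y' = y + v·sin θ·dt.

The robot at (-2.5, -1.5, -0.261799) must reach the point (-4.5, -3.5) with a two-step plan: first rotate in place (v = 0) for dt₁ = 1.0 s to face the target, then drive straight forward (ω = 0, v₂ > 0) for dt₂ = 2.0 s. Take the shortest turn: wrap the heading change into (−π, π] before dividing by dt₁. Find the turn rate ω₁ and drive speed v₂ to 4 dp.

heading to target = atan2(-3.5−-1.5, -4.5−-2.5) = -2.3562
Δθ = wrap(-2.3562 − -0.2618) = -2.0944; ω₁ = Δθ/dt₁ = -2.0944
distance = √((-4.5−-2.5)² + (-3.5−-1.5)²) = 2.8284; v₂ = distance/dt₂ = 1.4142

ω₁ = -2.0944, v₂ = 1.4142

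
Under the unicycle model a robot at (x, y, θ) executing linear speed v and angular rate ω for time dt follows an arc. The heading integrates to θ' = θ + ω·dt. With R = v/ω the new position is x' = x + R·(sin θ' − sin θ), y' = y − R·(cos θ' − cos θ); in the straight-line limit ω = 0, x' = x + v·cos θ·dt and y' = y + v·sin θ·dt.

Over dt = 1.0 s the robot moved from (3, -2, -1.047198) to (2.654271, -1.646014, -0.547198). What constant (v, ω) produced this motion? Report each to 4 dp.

v = -0.5000, ω = 0.5000

Δθ = -0.547198 − -1.047198 = 0.500000
ω = Δθ/dt = 0.500000/1.0 = 0.5000
R = −Δy/(cos θ' − cos θ) = -1.0000
v = R·ω = -1.0000·0.5000 = -0.5000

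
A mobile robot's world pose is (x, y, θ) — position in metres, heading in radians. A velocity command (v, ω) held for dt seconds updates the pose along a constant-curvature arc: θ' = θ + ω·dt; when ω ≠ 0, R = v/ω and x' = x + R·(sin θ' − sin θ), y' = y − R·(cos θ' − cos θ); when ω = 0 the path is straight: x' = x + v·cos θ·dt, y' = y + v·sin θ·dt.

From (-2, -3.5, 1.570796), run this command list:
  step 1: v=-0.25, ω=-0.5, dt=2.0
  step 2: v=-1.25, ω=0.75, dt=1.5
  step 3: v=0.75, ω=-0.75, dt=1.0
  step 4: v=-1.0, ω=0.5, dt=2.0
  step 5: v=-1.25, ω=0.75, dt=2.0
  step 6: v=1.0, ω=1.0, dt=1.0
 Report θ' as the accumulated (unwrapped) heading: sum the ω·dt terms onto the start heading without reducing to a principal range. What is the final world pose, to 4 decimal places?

step 1: θ'=0.5708 (R=0.5000) → pose (-2.2298, -3.9207, 0.5708)
step 2: θ'=1.6958 (R=-1.6667) → pose (-2.9830, -5.5310, 1.6958)
step 3: θ'=0.9458 (R=-1.0000) → pose (-2.8018, -4.8212, 0.9458)
step 4: θ'=1.9458 (R=-2.0000) → pose (-3.0409, -6.7239, 1.9458)
step 5: θ'=3.4458 (R=-1.6667) → pose (-0.9908, -7.7036, 3.4458)
step 6: θ'=4.4458 (R=1.0000) → pose (-1.6559, -8.3943, 4.4458)

(-1.6559, -8.3943, 4.4458)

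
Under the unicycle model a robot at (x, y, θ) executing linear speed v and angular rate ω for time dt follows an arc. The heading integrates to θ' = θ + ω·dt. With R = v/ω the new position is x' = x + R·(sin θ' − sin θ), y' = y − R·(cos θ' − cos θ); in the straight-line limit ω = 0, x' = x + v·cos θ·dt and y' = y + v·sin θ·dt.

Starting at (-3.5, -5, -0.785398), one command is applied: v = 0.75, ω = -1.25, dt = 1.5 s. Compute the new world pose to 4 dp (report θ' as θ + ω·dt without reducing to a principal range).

(-3.6466, -5.9561, -2.6604)

θ' = -0.7854 + -1.25·1.5 = -2.6604
R = v/ω = 0.75/-1.25 = -0.6000
x' = -3.5 + -0.6000·(sin -2.6604 − sin -0.7854) = -3.6466
y' = -5 − -0.6000·(cos -2.6604 − cos -0.7854) = -5.9561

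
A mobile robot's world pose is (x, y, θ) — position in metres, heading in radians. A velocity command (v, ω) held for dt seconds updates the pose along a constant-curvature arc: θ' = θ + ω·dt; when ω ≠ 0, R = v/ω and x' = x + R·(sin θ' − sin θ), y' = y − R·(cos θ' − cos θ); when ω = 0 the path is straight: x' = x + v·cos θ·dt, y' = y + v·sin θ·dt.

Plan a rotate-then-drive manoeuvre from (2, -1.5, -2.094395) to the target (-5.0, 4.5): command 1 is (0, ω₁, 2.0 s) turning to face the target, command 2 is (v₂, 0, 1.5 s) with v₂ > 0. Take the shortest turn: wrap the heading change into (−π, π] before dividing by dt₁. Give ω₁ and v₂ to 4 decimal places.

heading to target = atan2(4.5−-1.5, -5−2) = 2.4330
Δθ = wrap(2.4330 − -2.0944) = -1.7558; ω₁ = Δθ/dt₁ = -0.8779
distance = √((-5−2)² + (4.5−-1.5)²) = 9.2195; v₂ = distance/dt₂ = 6.1464

ω₁ = -0.8779, v₂ = 6.1464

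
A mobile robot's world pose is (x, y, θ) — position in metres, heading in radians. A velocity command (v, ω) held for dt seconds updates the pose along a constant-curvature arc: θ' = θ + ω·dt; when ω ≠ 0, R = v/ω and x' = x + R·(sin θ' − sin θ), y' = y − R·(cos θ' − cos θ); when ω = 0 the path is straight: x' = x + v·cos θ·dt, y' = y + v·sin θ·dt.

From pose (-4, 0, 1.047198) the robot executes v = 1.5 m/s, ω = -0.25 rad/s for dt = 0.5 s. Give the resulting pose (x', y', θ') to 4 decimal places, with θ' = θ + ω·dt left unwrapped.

θ' = 1.0472 + -0.25·0.5 = 0.9222
R = v/ω = 1.5/-0.25 = -6.0000
x' = -4 + -6.0000·(sin 0.9222 − sin 1.0472) = -3.5854
y' = 0 − -6.0000·(cos 0.9222 − cos 1.0472) = 0.6244

(-3.5854, 0.6244, 0.9222)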